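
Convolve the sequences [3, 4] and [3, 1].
y[0] = 3×3 = 9; y[1] = 3×1 + 4×3 = 15; y[2] = 4×1 = 4

[9, 15, 4]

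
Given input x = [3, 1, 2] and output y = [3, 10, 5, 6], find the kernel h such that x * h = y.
Output length 4 = len(x) + len(h) - 1 ⇒ len(h) = 2. Solve h forward using h[k] = (y[k] - Σ_{i≥1} x[i]·h[k-i]) / x[0]: h[0] = y[0] / x[0] = 3 / 3 = 1; h[1] = (y[1] - 1×1) / x[0] = (10 - 1×1) / 3 = 3. So h = [1, 3]. Forward-check [3, 1, 2] * [1, 3]: y[0] = 3×1 = 3; y[1] = 3×3 + 1×1 = 10; y[2] = 1×3 + 2×1 = 5; y[3] = 2×3 = 6 → [3, 10, 5, 6] ✓

[1, 3]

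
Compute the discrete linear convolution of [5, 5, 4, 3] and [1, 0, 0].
y[0] = 5×1 = 5; y[1] = 5×0 + 5×1 = 5; y[2] = 5×0 + 5×0 + 4×1 = 4; y[3] = 5×0 + 4×0 + 3×1 = 3; y[4] = 4×0 + 3×0 = 0; y[5] = 3×0 = 0

[5, 5, 4, 3, 0, 0]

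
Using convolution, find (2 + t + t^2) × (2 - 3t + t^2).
Ascending coefficients: a = [2, 1, 1], b = [2, -3, 1]. c[0] = 2×2 = 4; c[1] = 2×-3 + 1×2 = -4; c[2] = 2×1 + 1×-3 + 1×2 = 1; c[3] = 1×1 + 1×-3 = -2; c[4] = 1×1 = 1. Result coefficients: [4, -4, 1, -2, 1] → 4 - 4t + t^2 - 2t^3 + t^4

4 - 4t + t^2 - 2t^3 + t^4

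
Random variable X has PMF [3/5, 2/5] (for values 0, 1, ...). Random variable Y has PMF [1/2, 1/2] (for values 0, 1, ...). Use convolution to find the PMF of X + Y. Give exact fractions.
P(X+Y=k) = Σ_i P(X=i)·P(Y=k-i) — a convolution of [3/5, 2/5] and [1/2, 1/2]. P(X+Y=0) = (3/5)×(1/2) = 3/10; P(X+Y=1) = (3/5)×(1/2) + (2/5)×(1/2) = 3/10 + 1/5 = 1/2; P(X+Y=2) = (2/5)×(1/2) = 1/5. PMF: [3/10, 1/2, 1/5] (sums to 1 ✓)

[3/10, 1/2, 1/5]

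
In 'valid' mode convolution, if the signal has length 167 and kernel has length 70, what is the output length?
'Valid' mode counts only positions where the kernel fully overlaps the signal: m - n + 1 = 167 - 70 + 1 = 98

98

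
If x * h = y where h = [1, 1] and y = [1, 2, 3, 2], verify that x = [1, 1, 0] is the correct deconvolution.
Forward-compute [1, 1, 0] * [1, 1]: y[0] = 1×1 = 1; y[1] = 1×1 + 1×1 = 2; y[2] = 1×1 + 0×1 = 1; y[3] = 0×1 = 0 → [1, 2, 1, 0]. Does not match given y = [1, 2, 3, 2].

Not verified. [1, 1, 0] * [1, 1] = [1, 2, 1, 0], which differs from [1, 2, 3, 2] at index 2.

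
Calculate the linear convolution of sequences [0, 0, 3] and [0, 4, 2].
y[0] = 0×0 = 0; y[1] = 0×4 + 0×0 = 0; y[2] = 0×2 + 0×4 + 3×0 = 0; y[3] = 0×2 + 3×4 = 12; y[4] = 3×2 = 6

[0, 0, 0, 12, 6]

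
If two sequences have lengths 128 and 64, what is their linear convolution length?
Linear/full convolution length: m + n - 1 = 128 + 64 - 1 = 191

191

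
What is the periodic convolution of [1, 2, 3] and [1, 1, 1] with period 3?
Use y[k] = Σ_j x[j]·h[(k-j) mod 3]. y[0] = 1×1 + 2×1 + 3×1 = 6; y[1] = 1×1 + 2×1 + 3×1 = 6; y[2] = 1×1 + 2×1 + 3×1 = 6. Result: [6, 6, 6]

[6, 6, 6]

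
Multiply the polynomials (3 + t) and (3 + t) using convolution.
Ascending coefficients: a = [3, 1], b = [3, 1]. c[0] = 3×3 = 9; c[1] = 3×1 + 1×3 = 6; c[2] = 1×1 = 1. Result coefficients: [9, 6, 1] → 9 + 6t + t^2

9 + 6t + t^2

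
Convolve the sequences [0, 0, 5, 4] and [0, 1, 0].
y[0] = 0×0 = 0; y[1] = 0×1 + 0×0 = 0; y[2] = 0×0 + 0×1 + 5×0 = 0; y[3] = 0×0 + 5×1 + 4×0 = 5; y[4] = 5×0 + 4×1 = 4; y[5] = 4×0 = 0

[0, 0, 0, 5, 4, 0]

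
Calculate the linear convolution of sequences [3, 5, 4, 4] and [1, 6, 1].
y[0] = 3×1 = 3; y[1] = 3×6 + 5×1 = 23; y[2] = 3×1 + 5×6 + 4×1 = 37; y[3] = 5×1 + 4×6 + 4×1 = 33; y[4] = 4×1 + 4×6 = 28; y[5] = 4×1 = 4

[3, 23, 37, 33, 28, 4]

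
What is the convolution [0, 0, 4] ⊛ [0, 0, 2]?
y[0] = 0×0 = 0; y[1] = 0×0 + 0×0 = 0; y[2] = 0×2 + 0×0 + 4×0 = 0; y[3] = 0×2 + 4×0 = 0; y[4] = 4×2 = 8

[0, 0, 0, 0, 8]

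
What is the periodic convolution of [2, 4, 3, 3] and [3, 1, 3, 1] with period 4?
Use y[k] = Σ_j s[j]·t[(k-j) mod 4]. y[0] = 2×3 + 4×1 + 3×3 + 3×1 = 22; y[1] = 2×1 + 4×3 + 3×1 + 3×3 = 26; y[2] = 2×3 + 4×1 + 3×3 + 3×1 = 22; y[3] = 2×1 + 4×3 + 3×1 + 3×3 = 26. Result: [22, 26, 22, 26]

[22, 26, 22, 26]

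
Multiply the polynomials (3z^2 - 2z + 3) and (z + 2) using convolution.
Ascending coefficients: a = [3, -2, 3], b = [2, 1]. c[0] = 3×2 = 6; c[1] = 3×1 + -2×2 = -1; c[2] = -2×1 + 3×2 = 4; c[3] = 3×1 = 3. Result coefficients: [6, -1, 4, 3] → 3z^3 + 4z^2 - z + 6

3z^3 + 4z^2 - z + 6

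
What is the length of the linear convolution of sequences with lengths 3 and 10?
Linear/full convolution length: m + n - 1 = 3 + 10 - 1 = 12

12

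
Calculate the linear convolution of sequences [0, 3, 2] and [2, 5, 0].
y[0] = 0×2 = 0; y[1] = 0×5 + 3×2 = 6; y[2] = 0×0 + 3×5 + 2×2 = 19; y[3] = 3×0 + 2×5 = 10; y[4] = 2×0 = 0

[0, 6, 19, 10, 0]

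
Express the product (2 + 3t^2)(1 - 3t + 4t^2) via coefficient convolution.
Ascending coefficients: a = [2, 0, 3], b = [1, -3, 4]. c[0] = 2×1 = 2; c[1] = 2×-3 + 0×1 = -6; c[2] = 2×4 + 0×-3 + 3×1 = 11; c[3] = 0×4 + 3×-3 = -9; c[4] = 3×4 = 12. Result coefficients: [2, -6, 11, -9, 12] → 2 - 6t + 11t^2 - 9t^3 + 12t^4

2 - 6t + 11t^2 - 9t^3 + 12t^4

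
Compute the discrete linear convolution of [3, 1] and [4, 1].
y[0] = 3×4 = 12; y[1] = 3×1 + 1×4 = 7; y[2] = 1×1 = 1

[12, 7, 1]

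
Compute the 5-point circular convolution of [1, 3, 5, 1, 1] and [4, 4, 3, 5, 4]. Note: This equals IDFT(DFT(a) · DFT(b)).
Either evaluate y[k] = Σ_j a[j]·b[(k-j) mod 5] directly, or use IDFT(DFT(a) · DFT(b)). y[0] = 1×4 + 3×4 + 5×5 + 1×3 + 1×4 = 48; y[1] = 1×4 + 3×4 + 5×4 + 1×5 + 1×3 = 44; y[2] = 1×3 + 3×4 + 5×4 + 1×4 + 1×5 = 44; y[3] = 1×5 + 3×3 + 5×4 + 1×4 + 1×4 = 42; y[4] = 1×4 + 3×5 + 5×3 + 1×4 + 1×4 = 42. Result: [48, 44, 44, 42, 42]

[48, 44, 44, 42, 42]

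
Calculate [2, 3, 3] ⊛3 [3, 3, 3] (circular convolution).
Use y[k] = Σ_j x[j]·h[(k-j) mod 3]. y[0] = 2×3 + 3×3 + 3×3 = 24; y[1] = 2×3 + 3×3 + 3×3 = 24; y[2] = 2×3 + 3×3 + 3×3 = 24. Result: [24, 24, 24]

[24, 24, 24]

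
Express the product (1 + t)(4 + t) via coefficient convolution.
Ascending coefficients: a = [1, 1], b = [4, 1]. c[0] = 1×4 = 4; c[1] = 1×1 + 1×4 = 5; c[2] = 1×1 = 1. Result coefficients: [4, 5, 1] → 4 + 5t + t^2

4 + 5t + t^2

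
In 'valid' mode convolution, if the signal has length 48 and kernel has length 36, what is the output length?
'Valid' mode counts only positions where the kernel fully overlaps the signal: m - n + 1 = 48 - 36 + 1 = 13

13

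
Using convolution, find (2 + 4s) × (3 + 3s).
Ascending coefficients: a = [2, 4], b = [3, 3]. c[0] = 2×3 = 6; c[1] = 2×3 + 4×3 = 18; c[2] = 4×3 = 12. Result coefficients: [6, 18, 12] → 6 + 18s + 12s^2

6 + 18s + 12s^2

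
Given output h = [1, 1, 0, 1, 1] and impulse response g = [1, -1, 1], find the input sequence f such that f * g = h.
Deconvolve h=[1, 1, 0, 1, 1] by g=[1, -1, 1]. Since g[0]=1, solve forward: f[0] = h[0] / 1 = 1; f[1] = (h[1] - 1×-1) / 1 = 2; f[2] = (h[2] - 2×-1 - 1×1) / 1 = 1. So f = [1, 2, 1]. Check by forward convolution: h[0] = 1×1 = 1; h[1] = 1×-1 + 2×1 = 1; h[2] = 1×1 + 2×-1 + 1×1 = 0; h[3] = 2×1 + 1×-1 = 1; h[4] = 1×1 = 1

[1, 2, 1]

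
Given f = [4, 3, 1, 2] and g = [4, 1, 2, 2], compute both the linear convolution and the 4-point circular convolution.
Linear: y_lin[0] = 4×4 = 16; y_lin[1] = 4×1 + 3×4 = 16; y_lin[2] = 4×2 + 3×1 + 1×4 = 15; y_lin[3] = 4×2 + 3×2 + 1×1 + 2×4 = 23; y_lin[4] = 3×2 + 1×2 + 2×1 = 10; y_lin[5] = 1×2 + 2×2 = 6; y_lin[6] = 2×2 = 4 → [16, 16, 15, 23, 10, 6, 4]. Circular (length 4): y[0] = 4×4 + 3×2 + 1×2 + 2×1 = 26; y[1] = 4×1 + 3×4 + 1×2 + 2×2 = 22; y[2] = 4×2 + 3×1 + 1×4 + 2×2 = 19; y[3] = 4×2 + 3×2 + 1×1 + 2×4 = 23 → [26, 22, 19, 23]

Linear: [16, 16, 15, 23, 10, 6, 4], Circular: [26, 22, 19, 23]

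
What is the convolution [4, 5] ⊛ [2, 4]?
y[0] = 4×2 = 8; y[1] = 4×4 + 5×2 = 26; y[2] = 5×4 = 20

[8, 26, 20]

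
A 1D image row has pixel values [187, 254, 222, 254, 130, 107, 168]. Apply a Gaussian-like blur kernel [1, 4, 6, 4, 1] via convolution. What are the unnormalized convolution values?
Convolve image row [187, 254, 222, 254, 130, 107, 168] with kernel [1, 4, 6, 4, 1]: y[0] = 187×1 = 187; y[1] = 187×4 + 254×1 = 1002; y[2] = 187×6 + 254×4 + 222×1 = 2360; y[3] = 187×4 + 254×6 + 222×4 + 254×1 = 3414; y[4] = 187×1 + 254×4 + 222×6 + 254×4 + 130×1 = 3681; y[5] = 254×1 + 222×4 + 254×6 + 130×4 + 107×1 = 3293; y[6] = 222×1 + 254×4 + 130×6 + 107×4 + 168×1 = 2614; y[7] = 254×1 + 130×4 + 107×6 + 168×4 = 2088; y[8] = 130×1 + 107×4 + 168×6 = 1566; y[9] = 107×1 + 168×4 = 779; y[10] = 168×1 = 168 → [187, 1002, 2360, 3414, 3681, 3293, 2614, 2088, 1566, 779, 168]. Normalization factor = sum(kernel) = 16.

[187, 1002, 2360, 3414, 3681, 3293, 2614, 2088, 1566, 779, 168]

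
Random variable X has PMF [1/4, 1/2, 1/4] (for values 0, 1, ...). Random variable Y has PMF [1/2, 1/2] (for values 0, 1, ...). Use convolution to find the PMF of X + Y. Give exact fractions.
P(X+Y=k) = Σ_i P(X=i)·P(Y=k-i) — a convolution of [1/4, 1/2, 1/4] and [1/2, 1/2]. P(X+Y=0) = (1/4)×(1/2) = 1/8; P(X+Y=1) = (1/4)×(1/2) + (1/2)×(1/2) = 1/8 + 1/4 = 3/8; P(X+Y=2) = (1/2)×(1/2) + (1/4)×(1/2) = 1/4 + 1/8 = 3/8; P(X+Y=3) = (1/4)×(1/2) = 1/8. PMF: [1/8, 3/8, 3/8, 1/8] (sums to 1 ✓)

[1/8, 3/8, 3/8, 1/8]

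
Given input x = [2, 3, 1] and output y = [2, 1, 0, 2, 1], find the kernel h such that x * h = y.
Output length 5 = len(x) + len(h) - 1 ⇒ len(h) = 3. Solve h forward using h[k] = (y[k] - Σ_{i≥1} x[i]·h[k-i]) / x[0]: h[0] = y[0] / x[0] = 2 / 2 = 1; h[1] = (y[1] - 3×1) / x[0] = (1 - 3×1) / 2 = -1; h[2] = (y[2] - 3×-1 - 1×1) / x[0] = (0 - 3×-1 - 1×1) / 2 = 1. So h = [1, -1, 1]. Forward-check [2, 3, 1] * [1, -1, 1]: y[0] = 2×1 = 2; y[1] = 2×-1 + 3×1 = 1; y[2] = 2×1 + 3×-1 + 1×1 = 0; y[3] = 3×1 + 1×-1 = 2; y[4] = 1×1 = 1 → [2, 1, 0, 2, 1] ✓

[1, -1, 1]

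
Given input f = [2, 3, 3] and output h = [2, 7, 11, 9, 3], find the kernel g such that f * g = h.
Output length 5 = len(f) + len(g) - 1 ⇒ len(g) = 3. Solve g forward using g[k] = (h[k] - Σ_{i≥1} f[i]·g[k-i]) / f[0]: g[0] = h[0] / f[0] = 2 / 2 = 1; g[1] = (h[1] - 3×1) / f[0] = (7 - 3×1) / 2 = 2; g[2] = (h[2] - 3×2 - 3×1) / f[0] = (11 - 3×2 - 3×1) / 2 = 1. So g = [1, 2, 1]. Forward-check [2, 3, 3] * [1, 2, 1]: h[0] = 2×1 = 2; h[1] = 2×2 + 3×1 = 7; h[2] = 2×1 + 3×2 + 3×1 = 11; h[3] = 3×1 + 3×2 = 9; h[4] = 3×1 = 3 → [2, 7, 11, 9, 3] ✓

[1, 2, 1]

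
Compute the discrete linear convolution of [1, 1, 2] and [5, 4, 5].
y[0] = 1×5 = 5; y[1] = 1×4 + 1×5 = 9; y[2] = 1×5 + 1×4 + 2×5 = 19; y[3] = 1×5 + 2×4 = 13; y[4] = 2×5 = 10

[5, 9, 19, 13, 10]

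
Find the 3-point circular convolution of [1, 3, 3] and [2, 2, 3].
Use y[k] = Σ_j u[j]·v[(k-j) mod 3]. y[0] = 1×2 + 3×3 + 3×2 = 17; y[1] = 1×2 + 3×2 + 3×3 = 17; y[2] = 1×3 + 3×2 + 3×2 = 15. Result: [17, 17, 15]

[17, 17, 15]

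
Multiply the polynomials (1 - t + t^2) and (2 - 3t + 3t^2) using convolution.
Ascending coefficients: a = [1, -1, 1], b = [2, -3, 3]. c[0] = 1×2 = 2; c[1] = 1×-3 + -1×2 = -5; c[2] = 1×3 + -1×-3 + 1×2 = 8; c[3] = -1×3 + 1×-3 = -6; c[4] = 1×3 = 3. Result coefficients: [2, -5, 8, -6, 3] → 2 - 5t + 8t^2 - 6t^3 + 3t^4

2 - 5t + 8t^2 - 6t^3 + 3t^4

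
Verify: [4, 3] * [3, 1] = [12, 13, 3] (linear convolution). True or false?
Recompute linear convolution of [4, 3] and [3, 1]: y[0] = 4×3 = 12; y[1] = 4×1 + 3×3 = 13; y[2] = 3×1 = 3 → [12, 13, 3]. Given [12, 13, 3] matches, so answer: Yes

Yes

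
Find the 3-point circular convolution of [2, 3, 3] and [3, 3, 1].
Use y[k] = Σ_j a[j]·b[(k-j) mod 3]. y[0] = 2×3 + 3×1 + 3×3 = 18; y[1] = 2×3 + 3×3 + 3×1 = 18; y[2] = 2×1 + 3×3 + 3×3 = 20. Result: [18, 18, 20]

[18, 18, 20]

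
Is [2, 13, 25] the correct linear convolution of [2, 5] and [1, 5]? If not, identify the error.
Recompute linear convolution of [2, 5] and [1, 5]: y[0] = 2×1 = 2; y[1] = 2×5 + 5×1 = 15; y[2] = 5×5 = 25 → [2, 15, 25]. Compare to given [2, 13, 25]: they differ at index 1: given 13, correct 15, so answer: No

No. Error at index 1: given 13, correct 15.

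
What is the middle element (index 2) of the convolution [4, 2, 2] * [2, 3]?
Use y[k] = Σ_i a[i]·b[k-i] at k=2. y[2] = 2×3 + 2×2 = 10

10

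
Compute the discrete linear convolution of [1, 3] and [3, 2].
y[0] = 1×3 = 3; y[1] = 1×2 + 3×3 = 11; y[2] = 3×2 = 6

[3, 11, 6]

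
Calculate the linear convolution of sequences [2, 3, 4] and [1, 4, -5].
y[0] = 2×1 = 2; y[1] = 2×4 + 3×1 = 11; y[2] = 2×-5 + 3×4 + 4×1 = 6; y[3] = 3×-5 + 4×4 = 1; y[4] = 4×-5 = -20

[2, 11, 6, 1, -20]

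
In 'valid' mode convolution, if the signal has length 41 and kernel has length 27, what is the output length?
'Valid' mode counts only positions where the kernel fully overlaps the signal: m - n + 1 = 41 - 27 + 1 = 15

15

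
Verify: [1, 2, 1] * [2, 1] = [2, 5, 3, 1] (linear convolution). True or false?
Recompute linear convolution of [1, 2, 1] and [2, 1]: y[0] = 1×2 = 2; y[1] = 1×1 + 2×2 = 5; y[2] = 2×1 + 1×2 = 4; y[3] = 1×1 = 1 → [2, 5, 4, 1]. Compare to given [2, 5, 3, 1]: they differ at index 2: given 3, correct 4, so answer: No

No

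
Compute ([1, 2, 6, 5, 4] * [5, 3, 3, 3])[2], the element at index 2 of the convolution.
Use y[k] = Σ_i a[i]·b[k-i] at k=2. y[2] = 1×3 + 2×3 + 6×5 = 39

39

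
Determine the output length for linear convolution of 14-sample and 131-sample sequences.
Linear/full convolution length: m + n - 1 = 14 + 131 - 1 = 144

144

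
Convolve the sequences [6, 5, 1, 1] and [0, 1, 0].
y[0] = 6×0 = 0; y[1] = 6×1 + 5×0 = 6; y[2] = 6×0 + 5×1 + 1×0 = 5; y[3] = 5×0 + 1×1 + 1×0 = 1; y[4] = 1×0 + 1×1 = 1; y[5] = 1×0 = 0

[0, 6, 5, 1, 1, 0]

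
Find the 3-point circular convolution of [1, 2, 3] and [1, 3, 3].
Use y[k] = Σ_j a[j]·b[(k-j) mod 3]. y[0] = 1×1 + 2×3 + 3×3 = 16; y[1] = 1×3 + 2×1 + 3×3 = 14; y[2] = 1×3 + 2×3 + 3×1 = 12. Result: [16, 14, 12]

[16, 14, 12]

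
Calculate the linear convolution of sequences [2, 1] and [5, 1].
y[0] = 2×5 = 10; y[1] = 2×1 + 1×5 = 7; y[2] = 1×1 = 1

[10, 7, 1]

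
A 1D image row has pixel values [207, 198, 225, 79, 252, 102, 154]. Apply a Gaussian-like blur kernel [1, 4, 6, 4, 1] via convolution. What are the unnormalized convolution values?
Convolve image row [207, 198, 225, 79, 252, 102, 154] with kernel [1, 4, 6, 4, 1]: y[0] = 207×1 = 207; y[1] = 207×4 + 198×1 = 1026; y[2] = 207×6 + 198×4 + 225×1 = 2259; y[3] = 207×4 + 198×6 + 225×4 + 79×1 = 2995; y[4] = 207×1 + 198×4 + 225×6 + 79×4 + 252×1 = 2917; y[5] = 198×1 + 225×4 + 79×6 + 252×4 + 102×1 = 2682; y[6] = 225×1 + 79×4 + 252×6 + 102×4 + 154×1 = 2615; y[7] = 79×1 + 252×4 + 102×6 + 154×4 = 2315; y[8] = 252×1 + 102×4 + 154×6 = 1584; y[9] = 102×1 + 154×4 = 718; y[10] = 154×1 = 154 → [207, 1026, 2259, 2995, 2917, 2682, 2615, 2315, 1584, 718, 154]. Normalization factor = sum(kernel) = 16.

[207, 1026, 2259, 2995, 2917, 2682, 2615, 2315, 1584, 718, 154]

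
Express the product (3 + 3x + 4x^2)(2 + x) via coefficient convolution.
Ascending coefficients: a = [3, 3, 4], b = [2, 1]. c[0] = 3×2 = 6; c[1] = 3×1 + 3×2 = 9; c[2] = 3×1 + 4×2 = 11; c[3] = 4×1 = 4. Result coefficients: [6, 9, 11, 4] → 6 + 9x + 11x^2 + 4x^3

6 + 9x + 11x^2 + 4x^3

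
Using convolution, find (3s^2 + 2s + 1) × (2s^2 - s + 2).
Ascending coefficients: a = [1, 2, 3], b = [2, -1, 2]. c[0] = 1×2 = 2; c[1] = 1×-1 + 2×2 = 3; c[2] = 1×2 + 2×-1 + 3×2 = 6; c[3] = 2×2 + 3×-1 = 1; c[4] = 3×2 = 6. Result coefficients: [2, 3, 6, 1, 6] → 6s^4 + s^3 + 6s^2 + 3s + 2

6s^4 + s^3 + 6s^2 + 3s + 2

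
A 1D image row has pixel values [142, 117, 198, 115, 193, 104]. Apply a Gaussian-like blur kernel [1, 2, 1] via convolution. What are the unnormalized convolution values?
Convolve image row [142, 117, 198, 115, 193, 104] with kernel [1, 2, 1]: y[0] = 142×1 = 142; y[1] = 142×2 + 117×1 = 401; y[2] = 142×1 + 117×2 + 198×1 = 574; y[3] = 117×1 + 198×2 + 115×1 = 628; y[4] = 198×1 + 115×2 + 193×1 = 621; y[5] = 115×1 + 193×2 + 104×1 = 605; y[6] = 193×1 + 104×2 = 401; y[7] = 104×1 = 104 → [142, 401, 574, 628, 621, 605, 401, 104]. Normalization factor = sum(kernel) = 4.

[142, 401, 574, 628, 621, 605, 401, 104]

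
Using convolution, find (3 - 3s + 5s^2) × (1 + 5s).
Ascending coefficients: a = [3, -3, 5], b = [1, 5]. c[0] = 3×1 = 3; c[1] = 3×5 + -3×1 = 12; c[2] = -3×5 + 5×1 = -10; c[3] = 5×5 = 25. Result coefficients: [3, 12, -10, 25] → 3 + 12s - 10s^2 + 25s^3

3 + 12s - 10s^2 + 25s^3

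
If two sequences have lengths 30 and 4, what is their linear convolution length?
Linear/full convolution length: m + n - 1 = 30 + 4 - 1 = 33

33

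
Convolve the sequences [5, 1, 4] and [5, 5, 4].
y[0] = 5×5 = 25; y[1] = 5×5 + 1×5 = 30; y[2] = 5×4 + 1×5 + 4×5 = 45; y[3] = 1×4 + 4×5 = 24; y[4] = 4×4 = 16

[25, 30, 45, 24, 16]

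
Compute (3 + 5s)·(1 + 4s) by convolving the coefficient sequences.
Ascending coefficients: a = [3, 5], b = [1, 4]. c[0] = 3×1 = 3; c[1] = 3×4 + 5×1 = 17; c[2] = 5×4 = 20. Result coefficients: [3, 17, 20] → 3 + 17s + 20s^2

3 + 17s + 20s^2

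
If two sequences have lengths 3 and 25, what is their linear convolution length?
Linear/full convolution length: m + n - 1 = 3 + 25 - 1 = 27

27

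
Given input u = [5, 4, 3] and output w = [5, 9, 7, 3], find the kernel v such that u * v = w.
Output length 4 = len(u) + len(v) - 1 ⇒ len(v) = 2. Solve v forward using v[k] = (w[k] - Σ_{i≥1} u[i]·v[k-i]) / u[0]: v[0] = w[0] / u[0] = 5 / 5 = 1; v[1] = (w[1] - 4×1) / u[0] = (9 - 4×1) / 5 = 1. So v = [1, 1]. Forward-check [5, 4, 3] * [1, 1]: w[0] = 5×1 = 5; w[1] = 5×1 + 4×1 = 9; w[2] = 4×1 + 3×1 = 7; w[3] = 3×1 = 3 → [5, 9, 7, 3] ✓

[1, 1]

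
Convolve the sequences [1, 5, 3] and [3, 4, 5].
y[0] = 1×3 = 3; y[1] = 1×4 + 5×3 = 19; y[2] = 1×5 + 5×4 + 3×3 = 34; y[3] = 5×5 + 3×4 = 37; y[4] = 3×5 = 15

[3, 19, 34, 37, 15]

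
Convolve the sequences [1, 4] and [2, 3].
y[0] = 1×2 = 2; y[1] = 1×3 + 4×2 = 11; y[2] = 4×3 = 12

[2, 11, 12]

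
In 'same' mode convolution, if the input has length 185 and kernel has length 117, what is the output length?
'Same' mode returns an output with the same length as the input: 185

185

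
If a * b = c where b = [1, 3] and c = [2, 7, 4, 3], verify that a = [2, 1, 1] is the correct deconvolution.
Forward-compute [2, 1, 1] * [1, 3]: c[0] = 2×1 = 2; c[1] = 2×3 + 1×1 = 7; c[2] = 1×3 + 1×1 = 4; c[3] = 1×3 = 3 → [2, 7, 4, 3]. Matches given c = [2, 7, 4, 3], so verified.

Verified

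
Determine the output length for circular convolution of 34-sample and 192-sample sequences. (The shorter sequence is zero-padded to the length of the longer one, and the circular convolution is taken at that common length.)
Circular convolution (zero-padding the shorter input) has length max(m, n) = max(34, 192) = 192

192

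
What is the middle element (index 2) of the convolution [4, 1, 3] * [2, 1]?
Use y[k] = Σ_i a[i]·b[k-i] at k=2. y[2] = 1×1 + 3×2 = 7

7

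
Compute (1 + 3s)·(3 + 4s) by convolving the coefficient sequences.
Ascending coefficients: a = [1, 3], b = [3, 4]. c[0] = 1×3 = 3; c[1] = 1×4 + 3×3 = 13; c[2] = 3×4 = 12. Result coefficients: [3, 13, 12] → 3 + 13s + 12s^2

3 + 13s + 12s^2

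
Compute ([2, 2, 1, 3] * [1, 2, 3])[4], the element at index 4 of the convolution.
Use y[k] = Σ_i a[i]·b[k-i] at k=4. y[4] = 1×3 + 3×2 = 9

9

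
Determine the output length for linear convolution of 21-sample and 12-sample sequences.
Linear/full convolution length: m + n - 1 = 21 + 12 - 1 = 32

32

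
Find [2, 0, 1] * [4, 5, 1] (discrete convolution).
y[0] = 2×4 = 8; y[1] = 2×5 + 0×4 = 10; y[2] = 2×1 + 0×5 + 1×4 = 6; y[3] = 0×1 + 1×5 = 5; y[4] = 1×1 = 1

[8, 10, 6, 5, 1]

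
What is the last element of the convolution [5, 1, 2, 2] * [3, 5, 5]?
Use y[k] = Σ_i a[i]·b[k-i] at k=5. y[5] = 2×5 = 10

10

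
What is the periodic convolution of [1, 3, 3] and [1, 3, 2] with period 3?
Use y[k] = Σ_j x[j]·h[(k-j) mod 3]. y[0] = 1×1 + 3×2 + 3×3 = 16; y[1] = 1×3 + 3×1 + 3×2 = 12; y[2] = 1×2 + 3×3 + 3×1 = 14. Result: [16, 12, 14]

[16, 12, 14]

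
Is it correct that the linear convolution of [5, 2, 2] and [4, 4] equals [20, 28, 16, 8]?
Recompute linear convolution of [5, 2, 2] and [4, 4]: y[0] = 5×4 = 20; y[1] = 5×4 + 2×4 = 28; y[2] = 2×4 + 2×4 = 16; y[3] = 2×4 = 8 → [20, 28, 16, 8]. Given [20, 28, 16, 8] matches, so answer: Yes

Yes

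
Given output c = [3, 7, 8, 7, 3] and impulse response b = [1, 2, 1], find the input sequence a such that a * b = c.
Deconvolve c=[3, 7, 8, 7, 3] by b=[1, 2, 1]. Since b[0]=1, solve forward: a[0] = c[0] / 1 = 3; a[1] = (c[1] - 3×2) / 1 = 1; a[2] = (c[2] - 1×2 - 3×1) / 1 = 3. So a = [3, 1, 3]. Check by forward convolution: c[0] = 3×1 = 3; c[1] = 3×2 + 1×1 = 7; c[2] = 3×1 + 1×2 + 3×1 = 8; c[3] = 1×1 + 3×2 = 7; c[4] = 3×1 = 3

[3, 1, 3]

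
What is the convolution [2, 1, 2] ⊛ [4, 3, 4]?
y[0] = 2×4 = 8; y[1] = 2×3 + 1×4 = 10; y[2] = 2×4 + 1×3 + 2×4 = 19; y[3] = 1×4 + 2×3 = 10; y[4] = 2×4 = 8

[8, 10, 19, 10, 8]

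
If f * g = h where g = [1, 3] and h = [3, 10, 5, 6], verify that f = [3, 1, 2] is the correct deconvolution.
Forward-compute [3, 1, 2] * [1, 3]: h[0] = 3×1 = 3; h[1] = 3×3 + 1×1 = 10; h[2] = 1×3 + 2×1 = 5; h[3] = 2×3 = 6 → [3, 10, 5, 6]. Matches given h = [3, 10, 5, 6], so verified.

Verified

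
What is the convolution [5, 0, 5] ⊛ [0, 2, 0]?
y[0] = 5×0 = 0; y[1] = 5×2 + 0×0 = 10; y[2] = 5×0 + 0×2 + 5×0 = 0; y[3] = 0×0 + 5×2 = 10; y[4] = 5×0 = 0

[0, 10, 0, 10, 0]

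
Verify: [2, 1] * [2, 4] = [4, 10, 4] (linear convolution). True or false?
Recompute linear convolution of [2, 1] and [2, 4]: y[0] = 2×2 = 4; y[1] = 2×4 + 1×2 = 10; y[2] = 1×4 = 4 → [4, 10, 4]. Given [4, 10, 4] matches, so answer: Yes

Yes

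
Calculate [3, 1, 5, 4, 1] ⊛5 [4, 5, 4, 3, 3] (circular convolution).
Use y[k] = Σ_j u[j]·v[(k-j) mod 5]. y[0] = 3×4 + 1×3 + 5×3 + 4×4 + 1×5 = 51; y[1] = 3×5 + 1×4 + 5×3 + 4×3 + 1×4 = 50; y[2] = 3×4 + 1×5 + 5×4 + 4×3 + 1×3 = 52; y[3] = 3×3 + 1×4 + 5×5 + 4×4 + 1×3 = 57; y[4] = 3×3 + 1×3 + 5×4 + 4×5 + 1×4 = 56. Result: [51, 50, 52, 57, 56]

[51, 50, 52, 57, 56]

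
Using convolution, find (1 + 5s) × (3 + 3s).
Ascending coefficients: a = [1, 5], b = [3, 3]. c[0] = 1×3 = 3; c[1] = 1×3 + 5×3 = 18; c[2] = 5×3 = 15. Result coefficients: [3, 18, 15] → 3 + 18s + 15s^2

3 + 18s + 15s^2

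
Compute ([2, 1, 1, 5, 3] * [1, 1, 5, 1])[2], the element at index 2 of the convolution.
Use y[k] = Σ_i a[i]·b[k-i] at k=2. y[2] = 2×5 + 1×1 + 1×1 = 12

12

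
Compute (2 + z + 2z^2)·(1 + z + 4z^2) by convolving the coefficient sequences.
Ascending coefficients: a = [2, 1, 2], b = [1, 1, 4]. c[0] = 2×1 = 2; c[1] = 2×1 + 1×1 = 3; c[2] = 2×4 + 1×1 + 2×1 = 11; c[3] = 1×4 + 2×1 = 6; c[4] = 2×4 = 8. Result coefficients: [2, 3, 11, 6, 8] → 2 + 3z + 11z^2 + 6z^3 + 8z^4

2 + 3z + 11z^2 + 6z^3 + 8z^4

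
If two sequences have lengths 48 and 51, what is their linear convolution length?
Linear/full convolution length: m + n - 1 = 48 + 51 - 1 = 98

98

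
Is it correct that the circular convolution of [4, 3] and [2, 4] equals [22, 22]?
Recompute circular convolution of [4, 3] and [2, 4]: y[0] = 4×2 + 3×4 = 20; y[1] = 4×4 + 3×2 = 22 → [20, 22]. Compare to given [22, 22]: they differ at index 0: given 22, correct 20, so answer: No

No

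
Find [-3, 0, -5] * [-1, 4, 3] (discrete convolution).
y[0] = -3×-1 = 3; y[1] = -3×4 + 0×-1 = -12; y[2] = -3×3 + 0×4 + -5×-1 = -4; y[3] = 0×3 + -5×4 = -20; y[4] = -5×3 = -15

[3, -12, -4, -20, -15]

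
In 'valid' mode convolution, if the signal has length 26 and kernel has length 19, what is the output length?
'Valid' mode counts only positions where the kernel fully overlaps the signal: m - n + 1 = 26 - 19 + 1 = 8

8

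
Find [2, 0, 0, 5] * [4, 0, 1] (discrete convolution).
y[0] = 2×4 = 8; y[1] = 2×0 + 0×4 = 0; y[2] = 2×1 + 0×0 + 0×4 = 2; y[3] = 0×1 + 0×0 + 5×4 = 20; y[4] = 0×1 + 5×0 = 0; y[5] = 5×1 = 5

[8, 0, 2, 20, 0, 5]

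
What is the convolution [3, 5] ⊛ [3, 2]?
y[0] = 3×3 = 9; y[1] = 3×2 + 5×3 = 21; y[2] = 5×2 = 10

[9, 21, 10]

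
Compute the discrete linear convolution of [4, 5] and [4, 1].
y[0] = 4×4 = 16; y[1] = 4×1 + 5×4 = 24; y[2] = 5×1 = 5

[16, 24, 5]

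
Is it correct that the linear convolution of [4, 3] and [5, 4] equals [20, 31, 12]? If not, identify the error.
Recompute linear convolution of [4, 3] and [5, 4]: y[0] = 4×5 = 20; y[1] = 4×4 + 3×5 = 31; y[2] = 3×4 = 12 → [20, 31, 12]. Given [20, 31, 12] matches, so answer: Yes

Yes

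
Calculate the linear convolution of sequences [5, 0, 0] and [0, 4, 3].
y[0] = 5×0 = 0; y[1] = 5×4 + 0×0 = 20; y[2] = 5×3 + 0×4 + 0×0 = 15; y[3] = 0×3 + 0×4 = 0; y[4] = 0×3 = 0

[0, 20, 15, 0, 0]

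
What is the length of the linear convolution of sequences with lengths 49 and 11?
Linear/full convolution length: m + n - 1 = 49 + 11 - 1 = 59

59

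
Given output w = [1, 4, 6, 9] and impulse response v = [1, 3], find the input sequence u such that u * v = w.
Deconvolve w=[1, 4, 6, 9] by v=[1, 3]. Since v[0]=1, solve forward: u[0] = w[0] / 1 = 1; u[1] = (w[1] - 1×3) / 1 = 1; u[2] = (w[2] - 1×3) / 1 = 3. So u = [1, 1, 3]. Check by forward convolution: w[0] = 1×1 = 1; w[1] = 1×3 + 1×1 = 4; w[2] = 1×3 + 3×1 = 6; w[3] = 3×3 = 9

[1, 1, 3]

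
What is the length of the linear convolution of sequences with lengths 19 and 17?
Linear/full convolution length: m + n - 1 = 19 + 17 - 1 = 35

35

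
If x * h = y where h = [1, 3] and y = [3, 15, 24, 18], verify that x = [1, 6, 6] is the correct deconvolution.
Forward-compute [1, 6, 6] * [1, 3]: y[0] = 1×1 = 1; y[1] = 1×3 + 6×1 = 9; y[2] = 6×3 + 6×1 = 24; y[3] = 6×3 = 18 → [1, 9, 24, 18]. Does not match given y = [3, 15, 24, 18].

Not verified. [1, 6, 6] * [1, 3] = [1, 9, 24, 18], which differs from [3, 15, 24, 18] at index 0.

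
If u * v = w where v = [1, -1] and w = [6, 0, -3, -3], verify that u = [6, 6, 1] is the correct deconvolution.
Forward-compute [6, 6, 1] * [1, -1]: w[0] = 6×1 = 6; w[1] = 6×-1 + 6×1 = 0; w[2] = 6×-1 + 1×1 = -5; w[3] = 1×-1 = -1 → [6, 0, -5, -1]. Does not match given w = [6, 0, -3, -3].

Not verified. [6, 6, 1] * [1, -1] = [6, 0, -5, -1], which differs from [6, 0, -3, -3] at index 2.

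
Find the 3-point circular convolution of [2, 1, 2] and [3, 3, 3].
Use y[k] = Σ_j a[j]·b[(k-j) mod 3]. y[0] = 2×3 + 1×3 + 2×3 = 15; y[1] = 2×3 + 1×3 + 2×3 = 15; y[2] = 2×3 + 1×3 + 2×3 = 15. Result: [15, 15, 15]

[15, 15, 15]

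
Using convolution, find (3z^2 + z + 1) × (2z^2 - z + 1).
Ascending coefficients: a = [1, 1, 3], b = [1, -1, 2]. c[0] = 1×1 = 1; c[1] = 1×-1 + 1×1 = 0; c[2] = 1×2 + 1×-1 + 3×1 = 4; c[3] = 1×2 + 3×-1 = -1; c[4] = 3×2 = 6. Result coefficients: [1, 0, 4, -1, 6] → 6z^4 - z^3 + 4z^2 + 1

6z^4 - z^3 + 4z^2 + 1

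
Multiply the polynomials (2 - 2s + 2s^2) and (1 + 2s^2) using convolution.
Ascending coefficients: a = [2, -2, 2], b = [1, 0, 2]. c[0] = 2×1 = 2; c[1] = 2×0 + -2×1 = -2; c[2] = 2×2 + -2×0 + 2×1 = 6; c[3] = -2×2 + 2×0 = -4; c[4] = 2×2 = 4. Result coefficients: [2, -2, 6, -4, 4] → 2 - 2s + 6s^2 - 4s^3 + 4s^4

2 - 2s + 6s^2 - 4s^3 + 4s^4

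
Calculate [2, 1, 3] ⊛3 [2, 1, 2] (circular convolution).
Use y[k] = Σ_j x[j]·h[(k-j) mod 3]. y[0] = 2×2 + 1×2 + 3×1 = 9; y[1] = 2×1 + 1×2 + 3×2 = 10; y[2] = 2×2 + 1×1 + 3×2 = 11. Result: [9, 10, 11]

[9, 10, 11]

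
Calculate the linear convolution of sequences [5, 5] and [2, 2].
y[0] = 5×2 = 10; y[1] = 5×2 + 5×2 = 20; y[2] = 5×2 = 10

[10, 20, 10]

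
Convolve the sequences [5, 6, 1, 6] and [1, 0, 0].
y[0] = 5×1 = 5; y[1] = 5×0 + 6×1 = 6; y[2] = 5×0 + 6×0 + 1×1 = 1; y[3] = 6×0 + 1×0 + 6×1 = 6; y[4] = 1×0 + 6×0 = 0; y[5] = 6×0 = 0

[5, 6, 1, 6, 0, 0]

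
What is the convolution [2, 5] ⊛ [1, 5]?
y[0] = 2×1 = 2; y[1] = 2×5 + 5×1 = 15; y[2] = 5×5 = 25

[2, 15, 25]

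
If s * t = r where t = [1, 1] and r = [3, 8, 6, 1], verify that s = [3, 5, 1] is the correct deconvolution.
Forward-compute [3, 5, 1] * [1, 1]: r[0] = 3×1 = 3; r[1] = 3×1 + 5×1 = 8; r[2] = 5×1 + 1×1 = 6; r[3] = 1×1 = 1 → [3, 8, 6, 1]. Matches given r = [3, 8, 6, 1], so verified.

Verified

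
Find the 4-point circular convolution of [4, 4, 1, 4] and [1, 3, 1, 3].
Use y[k] = Σ_j f[j]·g[(k-j) mod 4]. y[0] = 4×1 + 4×3 + 1×1 + 4×3 = 29; y[1] = 4×3 + 4×1 + 1×3 + 4×1 = 23; y[2] = 4×1 + 4×3 + 1×1 + 4×3 = 29; y[3] = 4×3 + 4×1 + 1×3 + 4×1 = 23. Result: [29, 23, 29, 23]

[29, 23, 29, 23]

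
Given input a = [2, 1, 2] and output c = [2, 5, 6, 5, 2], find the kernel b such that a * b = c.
Output length 5 = len(a) + len(b) - 1 ⇒ len(b) = 3. Solve b forward using b[k] = (c[k] - Σ_{i≥1} a[i]·b[k-i]) / a[0]: b[0] = c[0] / a[0] = 2 / 2 = 1; b[1] = (c[1] - 1×1) / a[0] = (5 - 1×1) / 2 = 2; b[2] = (c[2] - 1×2 - 2×1) / a[0] = (6 - 1×2 - 2×1) / 2 = 1. So b = [1, 2, 1]. Forward-check [2, 1, 2] * [1, 2, 1]: c[0] = 2×1 = 2; c[1] = 2×2 + 1×1 = 5; c[2] = 2×1 + 1×2 + 2×1 = 6; c[3] = 1×1 + 2×2 = 5; c[4] = 2×1 = 2 → [2, 5, 6, 5, 2] ✓

[1, 2, 1]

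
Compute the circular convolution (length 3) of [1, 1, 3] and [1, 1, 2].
Use y[k] = Σ_j s[j]·t[(k-j) mod 3]. y[0] = 1×1 + 1×2 + 3×1 = 6; y[1] = 1×1 + 1×1 + 3×2 = 8; y[2] = 1×2 + 1×1 + 3×1 = 6. Result: [6, 8, 6]

[6, 8, 6]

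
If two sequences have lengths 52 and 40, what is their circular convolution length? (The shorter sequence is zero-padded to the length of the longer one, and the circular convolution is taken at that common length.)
Circular convolution (zero-padding the shorter input) has length max(m, n) = max(52, 40) = 52

52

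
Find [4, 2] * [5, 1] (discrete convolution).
y[0] = 4×5 = 20; y[1] = 4×1 + 2×5 = 14; y[2] = 2×1 = 2

[20, 14, 2]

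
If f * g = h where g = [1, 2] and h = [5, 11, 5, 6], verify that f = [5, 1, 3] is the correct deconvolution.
Forward-compute [5, 1, 3] * [1, 2]: h[0] = 5×1 = 5; h[1] = 5×2 + 1×1 = 11; h[2] = 1×2 + 3×1 = 5; h[3] = 3×2 = 6 → [5, 11, 5, 6]. Matches given h = [5, 11, 5, 6], so verified.

Verified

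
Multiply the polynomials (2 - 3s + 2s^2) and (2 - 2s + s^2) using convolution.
Ascending coefficients: a = [2, -3, 2], b = [2, -2, 1]. c[0] = 2×2 = 4; c[1] = 2×-2 + -3×2 = -10; c[2] = 2×1 + -3×-2 + 2×2 = 12; c[3] = -3×1 + 2×-2 = -7; c[4] = 2×1 = 2. Result coefficients: [4, -10, 12, -7, 2] → 4 - 10s + 12s^2 - 7s^3 + 2s^4

4 - 10s + 12s^2 - 7s^3 + 2s^4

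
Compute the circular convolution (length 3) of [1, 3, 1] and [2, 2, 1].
Use y[k] = Σ_j a[j]·b[(k-j) mod 3]. y[0] = 1×2 + 3×1 + 1×2 = 7; y[1] = 1×2 + 3×2 + 1×1 = 9; y[2] = 1×1 + 3×2 + 1×2 = 9. Result: [7, 9, 9]

[7, 9, 9]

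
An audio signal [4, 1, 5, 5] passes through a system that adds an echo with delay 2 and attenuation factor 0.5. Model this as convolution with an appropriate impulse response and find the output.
Direct-path + delayed-attenuated-path model → impulse response h = [1, 0, 0.5] (1 at lag 0, 0.5 at lag 2). Output y[n] = x[n] + 0.5·x[n - 2] (with x[n] = 0 outside 0..3): y[0] = 4 + 0.5×0 = 4; y[1] = 1 + 0.5×0 = 1; y[2] = 5 + 0.5×4 = 7.0; y[3] = 5 + 0.5×1 = 5.5; y[4] = 0 + 0.5×5 = 2.5; y[5] = 0 + 0.5×5 = 2.5. So y = [4, 1, 7.0, 5.5, 2.5, 2.5]

[4, 1, 7.0, 5.5, 2.5, 2.5]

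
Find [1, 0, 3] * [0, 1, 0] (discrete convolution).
y[0] = 1×0 = 0; y[1] = 1×1 + 0×0 = 1; y[2] = 1×0 + 0×1 + 3×0 = 0; y[3] = 0×0 + 3×1 = 3; y[4] = 3×0 = 0

[0, 1, 0, 3, 0]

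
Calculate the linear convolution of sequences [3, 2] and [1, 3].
y[0] = 3×1 = 3; y[1] = 3×3 + 2×1 = 11; y[2] = 2×3 = 6

[3, 11, 6]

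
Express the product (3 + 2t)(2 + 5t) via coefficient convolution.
Ascending coefficients: a = [3, 2], b = [2, 5]. c[0] = 3×2 = 6; c[1] = 3×5 + 2×2 = 19; c[2] = 2×5 = 10. Result coefficients: [6, 19, 10] → 6 + 19t + 10t^2

6 + 19t + 10t^2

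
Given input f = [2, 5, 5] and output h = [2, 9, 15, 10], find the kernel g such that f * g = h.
Output length 4 = len(f) + len(g) - 1 ⇒ len(g) = 2. Solve g forward using g[k] = (h[k] - Σ_{i≥1} f[i]·g[k-i]) / f[0]: g[0] = h[0] / f[0] = 2 / 2 = 1; g[1] = (h[1] - 5×1) / f[0] = (9 - 5×1) / 2 = 2. So g = [1, 2]. Forward-check [2, 5, 5] * [1, 2]: h[0] = 2×1 = 2; h[1] = 2×2 + 5×1 = 9; h[2] = 5×2 + 5×1 = 15; h[3] = 5×2 = 10 → [2, 9, 15, 10] ✓

[1, 2]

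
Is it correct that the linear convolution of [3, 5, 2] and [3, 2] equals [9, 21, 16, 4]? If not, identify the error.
Recompute linear convolution of [3, 5, 2] and [3, 2]: y[0] = 3×3 = 9; y[1] = 3×2 + 5×3 = 21; y[2] = 5×2 + 2×3 = 16; y[3] = 2×2 = 4 → [9, 21, 16, 4]. Given [9, 21, 16, 4] matches, so answer: Yes

Yes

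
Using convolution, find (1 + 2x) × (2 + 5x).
Ascending coefficients: a = [1, 2], b = [2, 5]. c[0] = 1×2 = 2; c[1] = 1×5 + 2×2 = 9; c[2] = 2×5 = 10. Result coefficients: [2, 9, 10] → 2 + 9x + 10x^2

2 + 9x + 10x^2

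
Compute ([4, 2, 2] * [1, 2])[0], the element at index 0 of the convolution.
Use y[k] = Σ_i a[i]·b[k-i] at k=0. y[0] = 4×1 = 4

4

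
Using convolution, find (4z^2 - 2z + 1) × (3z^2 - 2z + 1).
Ascending coefficients: a = [1, -2, 4], b = [1, -2, 3]. c[0] = 1×1 = 1; c[1] = 1×-2 + -2×1 = -4; c[2] = 1×3 + -2×-2 + 4×1 = 11; c[3] = -2×3 + 4×-2 = -14; c[4] = 4×3 = 12. Result coefficients: [1, -4, 11, -14, 12] → 12z^4 - 14z^3 + 11z^2 - 4z + 1

12z^4 - 14z^3 + 11z^2 - 4z + 1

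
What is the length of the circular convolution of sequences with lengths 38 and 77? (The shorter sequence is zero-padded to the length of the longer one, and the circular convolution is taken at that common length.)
Circular convolution (zero-padding the shorter input) has length max(m, n) = max(38, 77) = 77

77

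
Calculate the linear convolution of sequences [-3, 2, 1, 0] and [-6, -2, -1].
y[0] = -3×-6 = 18; y[1] = -3×-2 + 2×-6 = -6; y[2] = -3×-1 + 2×-2 + 1×-6 = -7; y[3] = 2×-1 + 1×-2 + 0×-6 = -4; y[4] = 1×-1 + 0×-2 = -1; y[5] = 0×-1 = 0

[18, -6, -7, -4, -1, 0]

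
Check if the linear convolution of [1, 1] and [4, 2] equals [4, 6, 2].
Recompute linear convolution of [1, 1] and [4, 2]: y[0] = 1×4 = 4; y[1] = 1×2 + 1×4 = 6; y[2] = 1×2 = 2 → [4, 6, 2]. Given [4, 6, 2] matches, so answer: Yes

Yes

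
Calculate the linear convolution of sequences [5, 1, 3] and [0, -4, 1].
y[0] = 5×0 = 0; y[1] = 5×-4 + 1×0 = -20; y[2] = 5×1 + 1×-4 + 3×0 = 1; y[3] = 1×1 + 3×-4 = -11; y[4] = 3×1 = 3

[0, -20, 1, -11, 3]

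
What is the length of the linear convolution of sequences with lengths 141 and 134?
Linear/full convolution length: m + n - 1 = 141 + 134 - 1 = 274

274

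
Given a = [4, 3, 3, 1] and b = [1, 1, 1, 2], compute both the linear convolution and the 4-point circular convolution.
Linear: y_lin[0] = 4×1 = 4; y_lin[1] = 4×1 + 3×1 = 7; y_lin[2] = 4×1 + 3×1 + 3×1 = 10; y_lin[3] = 4×2 + 3×1 + 3×1 + 1×1 = 15; y_lin[4] = 3×2 + 3×1 + 1×1 = 10; y_lin[5] = 3×2 + 1×1 = 7; y_lin[6] = 1×2 = 2 → [4, 7, 10, 15, 10, 7, 2]. Circular (length 4): y[0] = 4×1 + 3×2 + 3×1 + 1×1 = 14; y[1] = 4×1 + 3×1 + 3×2 + 1×1 = 14; y[2] = 4×1 + 3×1 + 3×1 + 1×2 = 12; y[3] = 4×2 + 3×1 + 3×1 + 1×1 = 15 → [14, 14, 12, 15]

Linear: [4, 7, 10, 15, 10, 7, 2], Circular: [14, 14, 12, 15]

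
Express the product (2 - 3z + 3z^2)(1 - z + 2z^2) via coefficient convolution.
Ascending coefficients: a = [2, -3, 3], b = [1, -1, 2]. c[0] = 2×1 = 2; c[1] = 2×-1 + -3×1 = -5; c[2] = 2×2 + -3×-1 + 3×1 = 10; c[3] = -3×2 + 3×-1 = -9; c[4] = 3×2 = 6. Result coefficients: [2, -5, 10, -9, 6] → 2 - 5z + 10z^2 - 9z^3 + 6z^4

2 - 5z + 10z^2 - 9z^3 + 6z^4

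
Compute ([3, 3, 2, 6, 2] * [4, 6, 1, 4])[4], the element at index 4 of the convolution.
Use y[k] = Σ_i a[i]·b[k-i] at k=4. y[4] = 3×4 + 2×1 + 6×6 + 2×4 = 58

58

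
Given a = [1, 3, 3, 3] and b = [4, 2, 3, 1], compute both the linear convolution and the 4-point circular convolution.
Linear: y_lin[0] = 1×4 = 4; y_lin[1] = 1×2 + 3×4 = 14; y_lin[2] = 1×3 + 3×2 + 3×4 = 21; y_lin[3] = 1×1 + 3×3 + 3×2 + 3×4 = 28; y_lin[4] = 3×1 + 3×3 + 3×2 = 18; y_lin[5] = 3×1 + 3×3 = 12; y_lin[6] = 3×1 = 3 → [4, 14, 21, 28, 18, 12, 3]. Circular (length 4): y[0] = 1×4 + 3×1 + 3×3 + 3×2 = 22; y[1] = 1×2 + 3×4 + 3×1 + 3×3 = 26; y[2] = 1×3 + 3×2 + 3×4 + 3×1 = 24; y[3] = 1×1 + 3×3 + 3×2 + 3×4 = 28 → [22, 26, 24, 28]

Linear: [4, 14, 21, 28, 18, 12, 3], Circular: [22, 26, 24, 28]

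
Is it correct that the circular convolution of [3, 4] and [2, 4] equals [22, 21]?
Recompute circular convolution of [3, 4] and [2, 4]: y[0] = 3×2 + 4×4 = 22; y[1] = 3×4 + 4×2 = 20 → [22, 20]. Compare to given [22, 21]: they differ at index 1: given 21, correct 20, so answer: No

No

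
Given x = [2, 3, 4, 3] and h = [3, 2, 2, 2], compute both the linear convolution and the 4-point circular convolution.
Linear: y_lin[0] = 2×3 = 6; y_lin[1] = 2×2 + 3×3 = 13; y_lin[2] = 2×2 + 3×2 + 4×3 = 22; y_lin[3] = 2×2 + 3×2 + 4×2 + 3×3 = 27; y_lin[4] = 3×2 + 4×2 + 3×2 = 20; y_lin[5] = 4×2 + 3×2 = 14; y_lin[6] = 3×2 = 6 → [6, 13, 22, 27, 20, 14, 6]. Circular (length 4): y[0] = 2×3 + 3×2 + 4×2 + 3×2 = 26; y[1] = 2×2 + 3×3 + 4×2 + 3×2 = 27; y[2] = 2×2 + 3×2 + 4×3 + 3×2 = 28; y[3] = 2×2 + 3×2 + 4×2 + 3×3 = 27 → [26, 27, 28, 27]

Linear: [6, 13, 22, 27, 20, 14, 6], Circular: [26, 27, 28, 27]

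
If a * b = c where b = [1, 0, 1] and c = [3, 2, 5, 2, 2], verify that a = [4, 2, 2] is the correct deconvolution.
Forward-compute [4, 2, 2] * [1, 0, 1]: c[0] = 4×1 = 4; c[1] = 4×0 + 2×1 = 2; c[2] = 4×1 + 2×0 + 2×1 = 6; c[3] = 2×1 + 2×0 = 2; c[4] = 2×1 = 2 → [4, 2, 6, 2, 2]. Does not match given c = [3, 2, 5, 2, 2].

Not verified. [4, 2, 2] * [1, 0, 1] = [4, 2, 6, 2, 2], which differs from [3, 2, 5, 2, 2] at index 0.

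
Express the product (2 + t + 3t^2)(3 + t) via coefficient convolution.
Ascending coefficients: a = [2, 1, 3], b = [3, 1]. c[0] = 2×3 = 6; c[1] = 2×1 + 1×3 = 5; c[2] = 1×1 + 3×3 = 10; c[3] = 3×1 = 3. Result coefficients: [6, 5, 10, 3] → 6 + 5t + 10t^2 + 3t^3

6 + 5t + 10t^2 + 3t^3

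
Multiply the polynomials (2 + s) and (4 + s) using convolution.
Ascending coefficients: a = [2, 1], b = [4, 1]. c[0] = 2×4 = 8; c[1] = 2×1 + 1×4 = 6; c[2] = 1×1 = 1. Result coefficients: [8, 6, 1] → 8 + 6s + s^2

8 + 6s + s^2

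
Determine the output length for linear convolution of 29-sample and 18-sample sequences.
Linear/full convolution length: m + n - 1 = 29 + 18 - 1 = 46

46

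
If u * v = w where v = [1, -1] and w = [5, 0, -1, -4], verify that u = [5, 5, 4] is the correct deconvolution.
Forward-compute [5, 5, 4] * [1, -1]: w[0] = 5×1 = 5; w[1] = 5×-1 + 5×1 = 0; w[2] = 5×-1 + 4×1 = -1; w[3] = 4×-1 = -4 → [5, 0, -1, -4]. Matches given w = [5, 0, -1, -4], so verified.

Verified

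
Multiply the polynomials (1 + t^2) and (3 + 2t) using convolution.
Ascending coefficients: a = [1, 0, 1], b = [3, 2]. c[0] = 1×3 = 3; c[1] = 1×2 + 0×3 = 2; c[2] = 0×2 + 1×3 = 3; c[3] = 1×2 = 2. Result coefficients: [3, 2, 3, 2] → 3 + 2t + 3t^2 + 2t^3

3 + 2t + 3t^2 + 2t^3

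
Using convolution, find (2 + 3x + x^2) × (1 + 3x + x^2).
Ascending coefficients: a = [2, 3, 1], b = [1, 3, 1]. c[0] = 2×1 = 2; c[1] = 2×3 + 3×1 = 9; c[2] = 2×1 + 3×3 + 1×1 = 12; c[3] = 3×1 + 1×3 = 6; c[4] = 1×1 = 1. Result coefficients: [2, 9, 12, 6, 1] → 2 + 9x + 12x^2 + 6x^3 + x^4

2 + 9x + 12x^2 + 6x^3 + x^4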